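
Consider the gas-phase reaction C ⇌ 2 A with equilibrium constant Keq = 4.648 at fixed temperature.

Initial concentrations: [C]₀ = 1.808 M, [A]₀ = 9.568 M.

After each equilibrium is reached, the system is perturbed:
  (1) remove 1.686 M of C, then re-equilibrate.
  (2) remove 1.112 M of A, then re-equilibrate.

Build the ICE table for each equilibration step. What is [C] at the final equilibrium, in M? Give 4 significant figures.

Q₀ = 50.63 vs Keq = 4.648 ⇒ Q>K, reverse
Step 1:
                  C         A
  Initial     1.808     9.568
  Change      2.537    -5.074
  Equil       4.345     4.494
  solve Keq expr → x = -2.537; check Q = 4.648
Then remove 1.686 M of C.
Step 2:
                  C         A
  Initial     2.659     4.494
  Change     0.3707   -0.7414
  Equil        3.03     3.753
  solve Keq expr → x = -0.3707; check Q = 4.648
Then remove 1.112 M of A.
Step 3:
                  C         A
  Initial      3.03     2.641
  Change    -0.4208    0.8416
  Equil       2.609     3.482
  solve Keq expr → x = 0.4208; check Q = 4.648

[C]_eq = 2.609 M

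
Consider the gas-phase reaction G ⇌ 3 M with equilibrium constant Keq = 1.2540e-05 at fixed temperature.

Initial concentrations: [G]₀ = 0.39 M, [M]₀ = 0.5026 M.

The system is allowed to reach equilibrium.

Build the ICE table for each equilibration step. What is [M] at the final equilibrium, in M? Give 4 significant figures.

Q₀ = 0.3255 vs Keq = 1.2540e-05 ⇒ Q>K, reverse
Step 1:
                    G           M
  Initial        0.39      0.5026
  Change       0.1612     -0.4836
  Equil        0.5512     0.01905
  solve Keq expr → x = -0.1612; check Q = 1.2540e-05

[M]_eq = 0.01905 M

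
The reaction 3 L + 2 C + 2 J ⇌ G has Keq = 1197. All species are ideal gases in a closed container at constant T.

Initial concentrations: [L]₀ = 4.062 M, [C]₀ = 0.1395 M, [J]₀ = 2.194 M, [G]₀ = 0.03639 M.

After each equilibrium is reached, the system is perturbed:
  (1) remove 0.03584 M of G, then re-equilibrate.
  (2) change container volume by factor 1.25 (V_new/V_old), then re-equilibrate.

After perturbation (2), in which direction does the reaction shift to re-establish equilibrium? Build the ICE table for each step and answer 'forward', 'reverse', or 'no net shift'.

Q₀ = 0.005796 vs Keq = 1197 ⇒ Q<K, forward
Step 1:
                  L         C         J         G
  Initial     4.062    0.1395     2.194   0.03639
  Change    -0.2083   -0.1389   -0.1389   0.06945
  Equil       3.854 6.0482e-04     2.055    0.1058
  solve Keq expr → x = 0.06945; check Q = 1197
Then remove 0.03584 M of G.
Step 2:
                  L         C         J         G
  Initial     3.854 6.0482e-04     2.055      0.07
  Change  -1.6904e-04 -1.1270e-04 -1.1270e-04 5.6348e-05
  Equil       3.853 4.9213e-04     2.055   0.07005
  solve Keq expr → x = 5.6348e-05; check Q = 1197
Then change container volume by factor 1.25 (V_new/V_old).
Step 3:
                  L         C         J         G
  Initial     3.083 3.9370e-04     1.644   0.05604
  Change  5.6037e-04 3.7358e-04 3.7358e-04 -1.8679e-04
  Equil       3.083 7.6728e-04     1.644   0.05586
  solve Keq expr → x = -1.8679e-04; check Q = 1197

Direction: reverse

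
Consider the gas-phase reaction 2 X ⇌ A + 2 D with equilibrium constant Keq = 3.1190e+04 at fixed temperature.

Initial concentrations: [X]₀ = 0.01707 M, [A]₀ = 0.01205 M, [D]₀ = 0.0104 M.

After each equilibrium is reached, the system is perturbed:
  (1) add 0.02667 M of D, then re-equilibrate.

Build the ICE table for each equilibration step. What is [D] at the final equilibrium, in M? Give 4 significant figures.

[D]_eq = 0.0541 M

Q₀ = 0.004473 vs Keq = 3.1190e+04 ⇒ Q<K, forward
Step 1:
                  X         A         D
  I         0.01707   0.01205    0.0104
  C        -0.01705  0.008524   0.01705
  E       2.2292e-05   0.02057   0.02745
  solve Keq expr → x = 0.008524; check Q = 3.1190e+04
Then add 0.02667 M of D.
Step 2:
                  X         A         D
  I       2.2292e-05   0.02057   0.05412
  C       2.1632e-05 -1.0816e-05 -2.1632e-05
  E       4.3924e-05   0.02056    0.0541
  solve Keq expr → x = -1.0816e-05; check Q = 3.1190e+04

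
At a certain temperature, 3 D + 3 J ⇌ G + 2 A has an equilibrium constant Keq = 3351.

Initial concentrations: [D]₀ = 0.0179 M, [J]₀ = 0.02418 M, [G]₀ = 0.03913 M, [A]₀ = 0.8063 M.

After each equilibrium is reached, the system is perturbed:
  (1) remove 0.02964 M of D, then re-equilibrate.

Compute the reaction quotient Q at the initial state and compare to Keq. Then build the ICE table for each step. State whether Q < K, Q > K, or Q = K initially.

Q₀ = 3.1374e+08 vs Keq = 3351 ⇒ Q>K, reverse
Step 1:
                    D           J           G           A
  init         0.0179     0.02418     0.03913      0.8063
  Δ           0.08772     0.08772    -0.02924    -0.05848
  eq           0.1056      0.1119    0.009891      0.7478
  solve Keq expr → x = -0.02924; check Q = 3351
Then remove 0.02964 M of D.
Step 2:
                    D           J           G           A
  init        0.07598      0.1119    0.009891      0.7478
  Δ          0.009386    0.009386   -0.003129   -0.006257
  eq          0.08536      0.1213    0.006762      0.7416
  solve Keq expr → x = -0.003129; check Q = 3351

Q₀ = 3.1374e+08; Q > K (proceeds reverse)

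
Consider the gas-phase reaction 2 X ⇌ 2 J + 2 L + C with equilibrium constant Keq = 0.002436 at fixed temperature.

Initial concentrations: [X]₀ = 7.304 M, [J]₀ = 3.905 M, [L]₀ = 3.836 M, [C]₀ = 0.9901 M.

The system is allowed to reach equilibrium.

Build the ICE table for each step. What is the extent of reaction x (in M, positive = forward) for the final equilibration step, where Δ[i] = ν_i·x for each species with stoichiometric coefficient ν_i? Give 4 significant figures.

Q₀ = 4.164 vs Keq = 0.002436 ⇒ Q>K, reverse
Step 1:
                  X         J         L         C
  Initial     7.304     3.905     3.836    0.9901
  Change       1.95     -1.95     -1.95   -0.9748
  Equil       9.254     1.955     1.886   0.01533
  solve Keq expr → x = -0.9748; check Q = 0.002436

x = -0.9748 M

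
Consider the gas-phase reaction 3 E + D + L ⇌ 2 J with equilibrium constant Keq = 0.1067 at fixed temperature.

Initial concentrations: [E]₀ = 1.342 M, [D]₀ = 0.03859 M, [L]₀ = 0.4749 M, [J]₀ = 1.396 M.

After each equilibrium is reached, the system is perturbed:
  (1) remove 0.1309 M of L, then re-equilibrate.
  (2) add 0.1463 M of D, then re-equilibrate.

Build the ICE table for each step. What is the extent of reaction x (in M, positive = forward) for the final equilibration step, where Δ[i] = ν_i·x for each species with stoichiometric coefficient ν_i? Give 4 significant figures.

Q₀ = 44 vs Keq = 0.1067 ⇒ Q>K, reverse
Step 1:
                   E          D          L          J
  I            1.342    0.03859     0.4749      1.396
  C            1.058     0.3526     0.3526    -0.7052
  E              2.4     0.3912     0.8275     0.6908
  solve Keq expr → x = -0.3526; check Q = 0.1067
Then remove 0.1309 M of L.
Step 2:
                   E          D          L          J
  I              2.4     0.3912     0.6966     0.6908
  C           0.0381     0.0127     0.0127    -0.0254
  E            2.438     0.4039     0.7093     0.6654
  solve Keq expr → x = -0.0127; check Q = 0.1067
Then add 0.1463 M of D.
Step 3:
                   E          D          L          J
  I            2.438     0.5502     0.7093     0.6654
  C         -0.07221   -0.02407   -0.02407    0.04814
  E            2.366     0.5261     0.6852     0.7136
  solve Keq expr → x = 0.02407; check Q = 0.1067

x = 0.02407 M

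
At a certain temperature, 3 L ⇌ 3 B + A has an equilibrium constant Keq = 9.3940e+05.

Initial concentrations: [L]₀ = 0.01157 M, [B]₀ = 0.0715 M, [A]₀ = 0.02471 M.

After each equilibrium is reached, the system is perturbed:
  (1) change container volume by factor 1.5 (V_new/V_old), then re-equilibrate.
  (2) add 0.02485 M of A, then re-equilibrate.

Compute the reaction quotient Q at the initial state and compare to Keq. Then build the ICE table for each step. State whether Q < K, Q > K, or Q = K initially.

Q₀ = 5.832; Q < K (proceeds forward)

Q₀ = 5.832 vs Keq = 9.3940e+05 ⇒ Q<K, forward
Step 1:
                   L          B          A
  init       0.01157     0.0715    0.02471
  Δ         -0.01131    0.01131   0.003771
  eq      2.5822e-04    0.08281    0.02848
  solve Keq expr → x = 0.003771; check Q = 9.3940e+05
Then change container volume by factor 1.5 (V_new/V_old).
Step 2:
                   L          B          A
  init    1.7215e-04    0.05521    0.01899
  Δ       -2.1685e-05 2.1685e-05 7.2282e-06
  eq      1.5046e-04    0.05523    0.01899
  solve Keq expr → x = 7.2282e-06; check Q = 9.3940e+05
Then add 0.02485 M of A.
Step 3:
                   L          B          A
  init    1.5046e-04    0.05523    0.04384
  Δ       4.8189e-05 -4.8189e-05 -1.6063e-05
  eq      1.9865e-04    0.05518    0.04383
  solve Keq expr → x = -1.6063e-05; check Q = 9.3940e+05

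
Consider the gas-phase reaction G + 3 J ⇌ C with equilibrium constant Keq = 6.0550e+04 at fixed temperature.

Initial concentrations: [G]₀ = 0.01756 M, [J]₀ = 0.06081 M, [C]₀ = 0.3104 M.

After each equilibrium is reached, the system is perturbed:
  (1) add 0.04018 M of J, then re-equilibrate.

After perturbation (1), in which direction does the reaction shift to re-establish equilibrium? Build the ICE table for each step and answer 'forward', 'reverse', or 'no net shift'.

Direction: forward

Q₀ = 7.8609e+04 vs Keq = 6.0550e+04 ⇒ Q>K, reverse
Step 1:
                  G         J         C
  I         0.01756   0.06081    0.3104
  C        0.001294  0.003883 -0.001294
  E         0.01885   0.06469    0.3091
  solve Keq expr → x = -0.001294; check Q = 6.0550e+04
Then add 0.04018 M of J.
Step 2:
                  G         J         C
  I         0.01885    0.1049    0.3091
  C       -0.008439  -0.02532  0.008439
  E         0.01042   0.07956    0.3175
  solve Keq expr → x = 0.008439; check Q = 6.0550e+04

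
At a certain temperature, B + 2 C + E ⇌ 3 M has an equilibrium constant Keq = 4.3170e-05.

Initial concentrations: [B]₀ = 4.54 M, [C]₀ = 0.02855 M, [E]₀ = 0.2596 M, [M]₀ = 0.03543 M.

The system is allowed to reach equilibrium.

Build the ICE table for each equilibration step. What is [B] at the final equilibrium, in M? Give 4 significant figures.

Q₀ = 0.0463 vs Keq = 4.3170e-05 ⇒ Q>K, reverse
Step 1:
                    B           C           E           M
  I              4.54     0.02855      0.2596     0.03543
  C           0.01014     0.02028     0.01014    -0.03041
  E              4.55     0.04883      0.2697    0.005017
  solve Keq expr → x = -0.01014; check Q = 4.3170e-05

[B]_eq = 4.55 M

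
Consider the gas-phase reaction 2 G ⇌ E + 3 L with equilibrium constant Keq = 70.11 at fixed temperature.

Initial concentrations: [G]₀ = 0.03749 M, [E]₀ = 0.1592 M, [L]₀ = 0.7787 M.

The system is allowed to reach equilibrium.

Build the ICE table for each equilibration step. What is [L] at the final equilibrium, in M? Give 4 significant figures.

[L]_eq = 0.7849 M

Q₀ = 53.48 vs Keq = 70.11 ⇒ Q<K, forward
Step 1:
                    G           E           L
  I           0.03749      0.1592      0.7787
  C         -0.004139    0.002069    0.006208
  E           0.03335      0.1613      0.7849
  solve Keq expr → x = 0.002069; check Q = 70.11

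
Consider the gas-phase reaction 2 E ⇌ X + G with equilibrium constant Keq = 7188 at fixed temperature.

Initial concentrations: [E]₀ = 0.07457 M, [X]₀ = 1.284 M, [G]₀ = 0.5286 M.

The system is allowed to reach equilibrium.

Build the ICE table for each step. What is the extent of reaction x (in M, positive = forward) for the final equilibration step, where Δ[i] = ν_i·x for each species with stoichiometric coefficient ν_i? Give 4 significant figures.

Q₀ = 122.1 vs Keq = 7188 ⇒ Q<K, forward
Step 1:
                    E           X           G
  Initial     0.07457       1.284      0.5286
  Change     -0.06444     0.03222     0.03222
  Equil       0.01013       1.316      0.5608
  solve Keq expr → x = 0.03222; check Q = 7188

x = 0.03222 M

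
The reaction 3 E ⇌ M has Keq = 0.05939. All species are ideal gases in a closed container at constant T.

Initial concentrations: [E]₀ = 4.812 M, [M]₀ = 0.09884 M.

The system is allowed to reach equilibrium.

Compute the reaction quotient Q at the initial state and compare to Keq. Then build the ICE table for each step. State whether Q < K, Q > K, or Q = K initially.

Q₀ = 8.8707e-04; Q < K (proceeds forward)

Q₀ = 8.8707e-04 vs Keq = 0.05939 ⇒ Q<K, forward
Step 1:
                  E         M
  Initial     4.812   0.09884
  Change     -2.353    0.7843
  Equil       2.459    0.8831
  solve Keq expr → x = 0.7843; check Q = 0.05939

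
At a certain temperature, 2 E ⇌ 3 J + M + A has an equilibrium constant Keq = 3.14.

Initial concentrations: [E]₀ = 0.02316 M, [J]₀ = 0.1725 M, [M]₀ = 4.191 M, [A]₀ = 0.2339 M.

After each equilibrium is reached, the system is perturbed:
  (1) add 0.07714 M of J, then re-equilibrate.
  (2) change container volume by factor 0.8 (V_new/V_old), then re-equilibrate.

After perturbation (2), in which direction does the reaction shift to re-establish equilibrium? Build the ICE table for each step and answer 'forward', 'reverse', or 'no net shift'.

Q₀ = 9.381 vs Keq = 3.14 ⇒ Q>K, reverse
Step 1:
                    E           J           M           A
  I           0.02316      0.1725       4.191      0.2339
  C           0.01089    -0.01634   -0.005447   -0.005447
  E           0.03405      0.1562       4.186      0.2285
  solve Keq expr → x = -0.005447; check Q = 3.14
Then add 0.07714 M of J.
Step 2:
                    E           J           M           A
  I           0.03405      0.2333       4.186      0.2285
  C           0.01711    -0.02567   -0.008557   -0.008557
  E           0.05117      0.2076       4.177      0.2199
  solve Keq expr → x = -0.008557; check Q = 3.14
Then change container volume by factor 0.8 (V_new/V_old).
Step 3:
                    E           J           M           A
  I           0.06396      0.2595       5.221      0.2749
  C           0.01386    -0.02078   -0.006928   -0.006928
  E           0.07782      0.2388       5.214      0.2679
  solve Keq expr → x = -0.006928; check Q = 3.14

Direction: reverse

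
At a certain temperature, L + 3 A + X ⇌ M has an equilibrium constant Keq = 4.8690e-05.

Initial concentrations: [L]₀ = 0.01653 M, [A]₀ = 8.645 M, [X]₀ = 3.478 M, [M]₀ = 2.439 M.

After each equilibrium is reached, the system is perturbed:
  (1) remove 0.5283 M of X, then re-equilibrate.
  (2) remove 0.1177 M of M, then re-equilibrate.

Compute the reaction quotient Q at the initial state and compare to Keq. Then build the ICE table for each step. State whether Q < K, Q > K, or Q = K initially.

Q₀ = 0.06566; Q > K (proceeds reverse)

Q₀ = 0.06566 vs Keq = 4.8690e-05 ⇒ Q>K, reverse
Step 1:
                  L         A         X         M
  Initial   0.01653     8.645     3.478     2.439
  Change      1.545     4.634     1.545    -1.545
  Equil       1.561     13.28     5.023    0.8942
  solve Keq expr → x = -1.545; check Q = 4.8690e-05
Then remove 0.5283 M of X.
Step 2:
                  L         A         X         M
  Initial     1.561     13.28     4.495    0.8942
  Change    0.04157    0.1247   0.04157  -0.04157
  Equil       1.603      13.4     4.536    0.8526
  solve Keq expr → x = -0.04157; check Q = 4.8690e-05
Then remove 0.1177 M of M.
Step 3:
                  L         A         X         M
  Initial     1.603      13.4     4.536    0.7349
  Change    -0.0522   -0.1566   -0.0522    0.0522
  Equil       1.551     13.25     4.484    0.7871
  solve Keq expr → x = 0.0522; check Q = 4.8690e-05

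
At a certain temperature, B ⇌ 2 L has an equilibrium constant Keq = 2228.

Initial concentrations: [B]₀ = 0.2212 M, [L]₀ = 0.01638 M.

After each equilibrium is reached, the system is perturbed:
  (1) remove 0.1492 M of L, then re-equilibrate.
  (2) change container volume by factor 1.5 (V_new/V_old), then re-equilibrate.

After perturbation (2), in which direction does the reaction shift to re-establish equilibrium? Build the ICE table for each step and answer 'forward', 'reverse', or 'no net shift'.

Direction: forward

Q₀ = 0.001213 vs Keq = 2228 ⇒ Q<K, forward
Step 1:
                    B           L
  init         0.2212     0.01638
  Δ           -0.2211      0.4422
  eq       9.4392e-05      0.4586
  solve Keq expr → x = 0.2211; check Q = 2228
Then remove 0.1492 M of L.
Step 2:
                    B           L
  init     9.4392e-05      0.3094
  Δ       -5.1400e-05  1.0280e-04
  eq       4.2992e-05      0.3095
  solve Keq expr → x = 5.1400e-05; check Q = 2228
Then change container volume by factor 1.5 (V_new/V_old).
Step 3:
                    B           L
  init     2.8661e-05      0.2063
  Δ       -9.5503e-06  1.9101e-05
  eq       1.9111e-05      0.2063
  solve Keq expr → x = 9.5503e-06; check Q = 2228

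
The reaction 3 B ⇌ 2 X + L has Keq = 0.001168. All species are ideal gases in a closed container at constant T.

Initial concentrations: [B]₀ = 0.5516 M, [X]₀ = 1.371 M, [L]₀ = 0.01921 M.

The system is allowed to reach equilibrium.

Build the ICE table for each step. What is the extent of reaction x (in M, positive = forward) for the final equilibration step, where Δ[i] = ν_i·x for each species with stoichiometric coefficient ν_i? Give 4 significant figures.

Q₀ = 0.2151 vs Keq = 0.001168 ⇒ Q>K, reverse
Step 1:
                    B           X           L
  Initial      0.5516       1.371     0.01921
  Change      0.05718    -0.03812    -0.01906
  Equil        0.6088       1.333  1.4834e-04
  solve Keq expr → x = -0.01906; check Q = 0.001168

x = -0.01906 M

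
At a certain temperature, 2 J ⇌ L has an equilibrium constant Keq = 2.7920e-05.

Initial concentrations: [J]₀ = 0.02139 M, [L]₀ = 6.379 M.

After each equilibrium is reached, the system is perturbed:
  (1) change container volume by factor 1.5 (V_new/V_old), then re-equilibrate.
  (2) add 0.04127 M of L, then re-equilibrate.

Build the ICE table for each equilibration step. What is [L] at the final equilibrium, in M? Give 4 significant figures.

Q₀ = 1.3942e+04 vs Keq = 2.7920e-05 ⇒ Q>K, reverse
Step 1:
                    J           L
  init        0.02139       6.379
  Δ             12.75      -6.374
  eq            12.77    0.004553
  solve Keq expr → x = -6.374; check Q = 2.7920e-05
Then change container volume by factor 1.5 (V_new/V_old).
Step 2:
                    J           L
  init          8.514    0.003035
  Δ          0.002022   -0.001011
  eq            8.516    0.002025
  solve Keq expr → x = -0.001011; check Q = 2.7920e-05
Then add 0.04127 M of L.
Step 3:
                    J           L
  init          8.516     0.04329
  Δ           0.08246    -0.04123
  eq            8.598    0.002064
  solve Keq expr → x = -0.04123; check Q = 2.7920e-05

[L]_eq = 0.002064 M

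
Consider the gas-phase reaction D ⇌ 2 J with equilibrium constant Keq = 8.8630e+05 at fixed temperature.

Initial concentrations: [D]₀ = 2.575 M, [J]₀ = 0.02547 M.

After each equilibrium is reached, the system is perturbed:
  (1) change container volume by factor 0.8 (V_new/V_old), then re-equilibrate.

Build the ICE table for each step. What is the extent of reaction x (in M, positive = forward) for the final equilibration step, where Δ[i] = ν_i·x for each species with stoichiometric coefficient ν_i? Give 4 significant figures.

Q₀ = 2.5193e-04 vs Keq = 8.8630e+05 ⇒ Q<K, forward
Step 1:
                   D          J
  init         2.575    0.02547
  Δ           -2.575       5.15
  eq      3.0221e-05      5.175
  solve Keq expr → x = 2.575; check Q = 8.8630e+05
Then change container volume by factor 0.8 (V_new/V_old).
Step 2:
                   D          J
  init    3.7776e-05      6.469
  Δ       9.4438e-06 -1.8888e-05
  eq      4.7220e-05      6.469
  solve Keq expr → x = -9.4438e-06; check Q = 8.8630e+05

x = -9.4438e-06 M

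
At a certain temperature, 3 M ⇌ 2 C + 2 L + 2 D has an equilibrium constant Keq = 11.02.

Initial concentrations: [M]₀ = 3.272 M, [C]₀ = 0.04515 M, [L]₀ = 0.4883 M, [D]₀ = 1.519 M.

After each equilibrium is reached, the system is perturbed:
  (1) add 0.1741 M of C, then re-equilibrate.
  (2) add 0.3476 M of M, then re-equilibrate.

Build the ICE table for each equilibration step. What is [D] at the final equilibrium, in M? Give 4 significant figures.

Q₀ = 3.2016e-05 vs Keq = 11.02 ⇒ Q<K, forward
Step 1:
                   M          C          L          D
  Initial      3.272    0.04515     0.4883      1.519
  Change      -1.817      1.211      1.211      1.211
  Equil        1.455      1.256      1.699       2.73
  solve Keq expr → x = 0.6055; check Q = 11.02
Then add 0.1741 M of C.
Step 2:
                   M          C          L          D
  Initial      1.455       1.43      1.699       2.73
  Change     0.06106   -0.04071   -0.04071   -0.04071
  Equil        1.516       1.39      1.659      2.689
  solve Keq expr → x = -0.02035; check Q = 11.02
Then add 0.3476 M of M.
Step 3:
                   M          C          L          D
  Initial      1.864       1.39      1.659      2.689
  Change     -0.1599     0.1066     0.1066     0.1066
  Equil        1.704      1.496      1.765      2.796
  solve Keq expr → x = 0.0533; check Q = 11.02

[D]_eq = 2.796 M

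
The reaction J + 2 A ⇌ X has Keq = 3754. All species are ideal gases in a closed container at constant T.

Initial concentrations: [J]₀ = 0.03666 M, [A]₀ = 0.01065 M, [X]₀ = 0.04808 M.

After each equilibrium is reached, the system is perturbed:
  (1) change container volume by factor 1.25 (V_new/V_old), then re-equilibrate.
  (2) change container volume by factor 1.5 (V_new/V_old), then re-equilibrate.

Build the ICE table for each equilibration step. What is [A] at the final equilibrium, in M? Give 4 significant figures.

[A]_eq = 0.01514 M

Q₀ = 1.1563e+04 vs Keq = 3754 ⇒ Q>K, reverse
Step 1:
                    J           A           X
  I           0.03666     0.01065     0.04808
  C          0.003311    0.006623   -0.003311
  E           0.03997     0.01727     0.04477
  solve Keq expr → x = -0.003311; check Q = 3754
Then change container volume by factor 1.25 (V_new/V_old).
Step 2:
                    J           A           X
  I           0.03198     0.01382     0.03581
  C          0.001382    0.002764   -0.001382
  E           0.03336     0.01658     0.03443
  solve Keq expr → x = -0.001382; check Q = 3754
Then change container volume by factor 1.5 (V_new/V_old).
Step 3:
                    J           A           X
  I           0.02224     0.01105     0.02296
  C          0.002045     0.00409   -0.002045
  E           0.02428     0.01514     0.02091
  solve Keq expr → x = -0.002045; check Q = 3754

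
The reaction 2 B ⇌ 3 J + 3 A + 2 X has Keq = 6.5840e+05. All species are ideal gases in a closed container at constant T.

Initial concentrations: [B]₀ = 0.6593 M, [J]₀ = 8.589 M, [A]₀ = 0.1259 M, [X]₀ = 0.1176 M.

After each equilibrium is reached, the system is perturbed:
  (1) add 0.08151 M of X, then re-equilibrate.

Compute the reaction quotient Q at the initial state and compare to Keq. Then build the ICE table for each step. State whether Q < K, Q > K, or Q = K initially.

Q₀ = 0.04023; Q < K (proceeds forward)

Q₀ = 0.04023 vs Keq = 6.5840e+05 ⇒ Q<K, forward
Step 1:
                    B           J           A           X
  I            0.6593       8.589      0.1259      0.1176
  C           -0.6293       0.944       0.944      0.6293
  E           0.02998       9.533        1.07      0.7469
  solve Keq expr → x = 0.3147; check Q = 6.5840e+05
Then add 0.08151 M of X.
Step 2:
                    B           J           A           X
  I           0.02998       9.533        1.07      0.8284
  C          0.002928   -0.004392   -0.004392   -0.002928
  E           0.03291       9.529       1.065      0.8255
  solve Keq expr → x = -0.001464; check Q = 6.5840e+05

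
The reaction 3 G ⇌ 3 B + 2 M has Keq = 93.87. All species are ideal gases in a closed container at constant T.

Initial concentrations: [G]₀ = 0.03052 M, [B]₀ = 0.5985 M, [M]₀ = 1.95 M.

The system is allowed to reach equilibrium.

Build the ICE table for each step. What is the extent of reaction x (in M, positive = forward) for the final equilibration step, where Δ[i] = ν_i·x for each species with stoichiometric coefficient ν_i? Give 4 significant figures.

Q₀ = 2.8675e+04 vs Keq = 93.87 ⇒ Q>K, reverse
Step 1:
                   G          B          M
  I          0.03052     0.5985       1.95
  C           0.1268    -0.1268   -0.08452
  E           0.1573     0.4717      1.865
  solve Keq expr → x = -0.04226; check Q = 93.87

x = -0.04226 M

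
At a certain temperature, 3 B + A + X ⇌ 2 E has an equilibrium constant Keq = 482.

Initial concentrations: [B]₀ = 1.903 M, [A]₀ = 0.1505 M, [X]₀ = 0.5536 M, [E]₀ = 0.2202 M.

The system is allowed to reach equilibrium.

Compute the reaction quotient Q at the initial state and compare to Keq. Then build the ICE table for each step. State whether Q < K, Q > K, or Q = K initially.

Q₀ = 0.08445 vs Keq = 482 ⇒ Q<K, forward
Step 1:
                  B         A         X         E
  init        1.903    0.1505    0.5536    0.2202
  Δ         -0.4501     -0.15     -0.15    0.3001
  eq          1.453 4.5381e-04    0.4036    0.5203
  solve Keq expr → x = 0.15; check Q = 482

Q₀ = 0.08445; Q < K (proceeds forward)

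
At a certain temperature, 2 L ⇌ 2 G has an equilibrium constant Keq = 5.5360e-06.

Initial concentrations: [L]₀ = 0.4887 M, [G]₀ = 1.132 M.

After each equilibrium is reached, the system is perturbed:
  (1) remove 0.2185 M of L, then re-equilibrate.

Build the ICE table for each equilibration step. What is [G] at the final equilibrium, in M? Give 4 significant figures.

[G]_eq = 0.003291 M

Q₀ = 5.365 vs Keq = 5.5360e-06 ⇒ Q>K, reverse
Step 1:
                  L         G
  I          0.4887     1.132
  C           1.128    -1.128
  E           1.617  0.003804
  solve Keq expr → x = -0.5641; check Q = 5.5360e-06
Then remove 0.2185 M of L.
Step 2:
                  L         G
  I           1.398  0.003804
  C       5.1290e-04 -5.1290e-04
  E           1.399  0.003291
  solve Keq expr → x = -2.5645e-04; check Q = 5.5360e-06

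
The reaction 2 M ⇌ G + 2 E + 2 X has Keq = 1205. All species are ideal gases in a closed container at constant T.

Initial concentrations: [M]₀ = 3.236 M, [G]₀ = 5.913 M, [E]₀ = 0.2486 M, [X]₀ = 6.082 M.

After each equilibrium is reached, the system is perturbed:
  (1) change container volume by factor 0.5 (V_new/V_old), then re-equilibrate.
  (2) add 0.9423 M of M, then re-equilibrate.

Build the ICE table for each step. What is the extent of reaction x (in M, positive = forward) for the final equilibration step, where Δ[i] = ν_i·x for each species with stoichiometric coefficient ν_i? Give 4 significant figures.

Q₀ = 1.291 vs Keq = 1205 ⇒ Q<K, forward
Step 1:
                   M          G          E          X
  init         3.236      5.913     0.2486      6.082
  Δ           -1.923     0.9615      1.923      1.923
  eq           1.313      6.874      2.172      8.005
  solve Keq expr → x = 0.9615; check Q = 1205
Then change container volume by factor 0.5 (V_new/V_old).
Step 2:
                   M          G          E          X
  init         2.626      13.75      4.343      16.01
  Δ            1.555    -0.7776     -1.555     -1.555
  eq           4.181      12.97      2.788      14.45
  solve Keq expr → x = -0.7776; check Q = 1205
Then add 0.9423 M of M.
Step 3:
                   M          G          E          X
  init         5.124      12.97      2.788      14.45
  Δ          -0.3233     0.1617     0.3233     0.3233
  eq             4.8      13.13      3.111      14.78
  solve Keq expr → x = 0.1617; check Q = 1205

x = 0.1617 M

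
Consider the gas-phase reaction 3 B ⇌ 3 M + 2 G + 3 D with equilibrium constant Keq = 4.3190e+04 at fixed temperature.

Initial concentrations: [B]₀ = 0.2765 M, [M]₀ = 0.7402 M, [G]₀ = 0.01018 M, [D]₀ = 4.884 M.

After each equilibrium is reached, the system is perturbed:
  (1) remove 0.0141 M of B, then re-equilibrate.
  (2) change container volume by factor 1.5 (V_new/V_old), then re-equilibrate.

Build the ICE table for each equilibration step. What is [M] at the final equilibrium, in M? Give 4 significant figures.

[M]_eq = 0.6535 M

Q₀ = 0.2316 vs Keq = 4.3190e+04 ⇒ Q<K, forward
Step 1:
                    B           M           G           D
  Initial      0.2765      0.7402     0.01018       4.884
  Change      -0.2336      0.2336      0.1557      0.2336
  Equil       0.04289      0.9738      0.1659       5.118
  solve Keq expr → x = 0.07787; check Q = 4.3190e+04
Then remove 0.0141 M of B.
Step 2:
                    B           M           G           D
  Initial     0.02879      0.9738      0.1659       5.118
  Change      0.01209    -0.01209   -0.008059    -0.01209
  Equil       0.04088      0.9617      0.1579       5.106
  solve Keq expr → x = -0.004029; check Q = 4.3190e+04
Then change container volume by factor 1.5 (V_new/V_old).
Step 3:
                    B           M           G           D
  Initial     0.02725      0.6411      0.1052       3.404
  Change     -0.01234     0.01234    0.008226     0.01234
  Equil       0.01491      0.6535      0.1135       3.416
  solve Keq expr → x = 0.004113; check Q = 4.3190e+04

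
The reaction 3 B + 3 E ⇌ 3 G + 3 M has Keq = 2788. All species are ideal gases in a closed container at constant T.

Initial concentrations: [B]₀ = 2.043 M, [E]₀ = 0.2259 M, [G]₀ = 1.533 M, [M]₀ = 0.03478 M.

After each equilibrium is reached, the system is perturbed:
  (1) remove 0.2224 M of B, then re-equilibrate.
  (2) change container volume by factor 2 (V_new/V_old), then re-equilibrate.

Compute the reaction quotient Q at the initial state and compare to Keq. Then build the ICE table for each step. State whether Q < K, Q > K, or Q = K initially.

Q₀ = 0.001542; Q < K (proceeds forward)

Q₀ = 0.001542 vs Keq = 2788 ⇒ Q<K, forward
Step 1:
                    B           E           G           M
  I             2.043      0.2259       1.533     0.03478
  C           -0.2094     -0.2094      0.2094      0.2094
  E             1.834     0.01649       1.742      0.2442
  solve Keq expr → x = 0.0698; check Q = 2788
Then remove 0.2224 M of B.
Step 2:
                    B           E           G           M
  I             1.611     0.01649       1.742      0.2442
  C          0.002071    0.002071   -0.002071   -0.002071
  E             1.613     0.01856        1.74      0.2421
  solve Keq expr → x = -6.9025e-04; check Q = 2788
Then change container volume by factor 2 (V_new/V_old).
Step 3:
                    B           E           G           M
  I            0.8066    0.009279      0.8702      0.1211
  C                 0           0           0           0
  E            0.8066    0.009279      0.8702      0.1211
  solve Keq expr → x = 0; check Q = 2788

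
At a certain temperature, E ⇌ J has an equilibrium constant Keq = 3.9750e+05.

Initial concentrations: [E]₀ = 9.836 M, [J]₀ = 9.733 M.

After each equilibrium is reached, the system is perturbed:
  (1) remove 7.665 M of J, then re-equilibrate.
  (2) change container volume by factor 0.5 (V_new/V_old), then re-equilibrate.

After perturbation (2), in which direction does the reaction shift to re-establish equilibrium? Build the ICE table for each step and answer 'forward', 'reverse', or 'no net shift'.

Q₀ = 0.9895 vs Keq = 3.9750e+05 ⇒ Q<K, forward
Step 1:
                    E           J
  init          9.836       9.733
  Δ            -9.836       9.836
  eq       4.9230e-05       19.57
  solve Keq expr → x = 9.836; check Q = 3.9750e+05
Then remove 7.665 M of J.
Step 2:
                    E           J
  init     4.9230e-05        11.9
  Δ       -1.9283e-05  1.9283e-05
  eq       2.9947e-05        11.9
  solve Keq expr → x = 1.9283e-05; check Q = 3.9750e+05
Then change container volume by factor 0.5 (V_new/V_old).
Step 3:
                    E           J
  init     5.9894e-05       23.81
  Δ                 0           0
  eq       5.9894e-05       23.81
  solve Keq expr → x = 0; check Q = 3.9750e+05

Direction: no net shift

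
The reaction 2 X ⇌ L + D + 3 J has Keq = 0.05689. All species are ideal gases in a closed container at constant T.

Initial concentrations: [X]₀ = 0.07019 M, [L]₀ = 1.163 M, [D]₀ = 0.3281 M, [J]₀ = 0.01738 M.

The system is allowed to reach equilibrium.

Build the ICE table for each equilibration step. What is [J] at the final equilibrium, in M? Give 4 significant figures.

Q₀ = 4.0662e-04 vs Keq = 0.05689 ⇒ Q<K, forward
Step 1:
                    X           L           D           J
  Initial     0.07019       1.163      0.3281     0.01738
  Change     -0.02947     0.01474     0.01474     0.04421
  Equil       0.04072       1.178      0.3428     0.06159
  solve Keq expr → x = 0.01474; check Q = 0.05689

[J]_eq = 0.06159 M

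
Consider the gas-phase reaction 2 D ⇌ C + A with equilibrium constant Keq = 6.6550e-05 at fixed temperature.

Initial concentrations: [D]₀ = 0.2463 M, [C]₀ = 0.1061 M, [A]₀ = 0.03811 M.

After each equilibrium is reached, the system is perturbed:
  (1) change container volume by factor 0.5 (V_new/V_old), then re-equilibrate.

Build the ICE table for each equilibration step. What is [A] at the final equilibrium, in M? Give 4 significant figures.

Q₀ = 0.06665 vs Keq = 6.6550e-05 ⇒ Q>K, reverse
Step 1:
                  D         C         A
  I          0.2463    0.1061   0.03811
  C         0.07602  -0.03801  -0.03801
  E          0.3223   0.06809 1.0154e-04
  solve Keq expr → x = -0.03801; check Q = 6.6550e-05
Then change container volume by factor 0.5 (V_new/V_old).
Step 2:
                  D         C         A
  I          0.6446    0.1362 2.0307e-04
  C               0         0         0
  E          0.6446    0.1362 2.0307e-04
  solve Keq expr → x = 0; check Q = 6.6550e-05

[A]_eq = 2.0307e-04 M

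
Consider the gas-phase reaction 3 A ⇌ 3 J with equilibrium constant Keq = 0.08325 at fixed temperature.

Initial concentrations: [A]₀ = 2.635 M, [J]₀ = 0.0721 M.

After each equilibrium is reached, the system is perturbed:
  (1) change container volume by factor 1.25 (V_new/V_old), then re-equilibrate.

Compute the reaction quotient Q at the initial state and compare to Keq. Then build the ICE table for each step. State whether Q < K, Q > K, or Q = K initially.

Q₀ = 2.0486e-05; Q < K (proceeds forward)

Q₀ = 2.0486e-05 vs Keq = 0.08325 ⇒ Q<K, forward
Step 1:
                  A         J
  init        2.635    0.0721
  Δ         -0.7507    0.7507
  eq          1.884    0.8228
  solve Keq expr → x = 0.2502; check Q = 0.08325
Then change container volume by factor 1.25 (V_new/V_old).
Step 2:
                  A         J
  init        1.507    0.6582
  Δ               0         0
  eq          1.507    0.6582
  solve Keq expr → x = 0; check Q = 0.08325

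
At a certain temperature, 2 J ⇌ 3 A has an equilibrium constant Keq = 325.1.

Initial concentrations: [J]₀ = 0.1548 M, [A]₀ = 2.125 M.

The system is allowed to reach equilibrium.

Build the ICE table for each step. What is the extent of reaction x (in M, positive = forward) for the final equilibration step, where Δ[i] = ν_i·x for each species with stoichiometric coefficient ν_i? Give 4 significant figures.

Q₀ = 400.4 vs Keq = 325.1 ⇒ Q>K, reverse
Step 1:
                   J          A
  init        0.1548      2.125
  Δ          0.01439   -0.02159
  eq          0.1692      2.103
  solve Keq expr → x = -0.007196; check Q = 325.1

x = -0.007196 M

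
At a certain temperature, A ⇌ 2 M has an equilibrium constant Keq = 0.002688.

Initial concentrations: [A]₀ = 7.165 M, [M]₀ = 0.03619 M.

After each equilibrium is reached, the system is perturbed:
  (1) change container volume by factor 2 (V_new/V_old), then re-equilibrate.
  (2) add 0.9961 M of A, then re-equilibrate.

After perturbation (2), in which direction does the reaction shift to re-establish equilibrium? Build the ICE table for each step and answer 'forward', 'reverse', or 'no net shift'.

Direction: forward

Q₀ = 1.8279e-04 vs Keq = 0.002688 ⇒ Q<K, forward
Step 1:
                   A          M
  Initial      7.165    0.03619
  Change    -0.05105     0.1021
  Equil        7.114     0.1383
  solve Keq expr → x = 0.05105; check Q = 0.002688
Then change container volume by factor 2 (V_new/V_old).
Step 2:
                   A          M
  Initial      3.557    0.06914
  Change    -0.01422    0.02844
  Equil        3.543    0.09759
  solve Keq expr → x = 0.01422; check Q = 0.002688
Then add 0.9961 M of A.
Step 3:
                   A          M
  Initial      4.539    0.09759
  Change   -0.006396    0.01279
  Equil        4.532     0.1104
  solve Keq expr → x = 0.006396; check Q = 0.002688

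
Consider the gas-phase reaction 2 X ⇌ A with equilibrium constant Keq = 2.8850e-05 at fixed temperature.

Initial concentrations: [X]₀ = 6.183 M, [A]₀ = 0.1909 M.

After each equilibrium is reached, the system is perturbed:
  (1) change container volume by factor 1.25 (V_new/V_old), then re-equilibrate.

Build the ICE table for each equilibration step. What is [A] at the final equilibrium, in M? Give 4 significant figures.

[A]_eq = 7.9525e-04 M

Q₀ = 0.004994 vs Keq = 2.8850e-05 ⇒ Q>K, reverse
Step 1:
                  X         A
  init        6.183    0.1909
  Δ          0.3793   -0.1897
  eq          6.562  0.001242
  solve Keq expr → x = -0.1897; check Q = 2.8850e-05
Then change container volume by factor 1.25 (V_new/V_old).
Step 2:
                  X         A
  init         5.25 9.9392e-04
  Δ       3.9733e-04 -1.9866e-04
  eq           5.25 7.9525e-04
  solve Keq expr → x = -1.9866e-04; check Q = 2.8850e-05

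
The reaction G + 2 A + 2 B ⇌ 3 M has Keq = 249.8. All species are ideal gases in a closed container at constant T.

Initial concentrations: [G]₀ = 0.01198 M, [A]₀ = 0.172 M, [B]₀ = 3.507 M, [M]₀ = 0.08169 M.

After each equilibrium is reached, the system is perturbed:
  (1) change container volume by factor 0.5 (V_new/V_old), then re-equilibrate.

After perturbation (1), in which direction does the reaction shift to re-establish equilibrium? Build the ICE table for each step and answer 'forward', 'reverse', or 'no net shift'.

Direction: forward

Q₀ = 0.1251 vs Keq = 249.8 ⇒ Q<K, forward
Step 1:
                   G          A          B          M
  init       0.01198      0.172      3.507    0.08169
  Δ         -0.01196   -0.02391   -0.02391    0.03587
  eq      2.4444e-05     0.1481      3.483     0.1176
  solve Keq expr → x = 0.01196; check Q = 249.8
Then change container volume by factor 0.5 (V_new/V_old).
Step 2:
                   G          A          B          M
  init    4.8888e-05     0.2962      6.966     0.2351
  Δ       -3.6643e-05 -7.3286e-05 -7.3286e-05 1.0993e-04
  eq      1.2246e-05     0.2961      6.966     0.2352
  solve Keq expr → x = 3.6643e-05; check Q = 249.8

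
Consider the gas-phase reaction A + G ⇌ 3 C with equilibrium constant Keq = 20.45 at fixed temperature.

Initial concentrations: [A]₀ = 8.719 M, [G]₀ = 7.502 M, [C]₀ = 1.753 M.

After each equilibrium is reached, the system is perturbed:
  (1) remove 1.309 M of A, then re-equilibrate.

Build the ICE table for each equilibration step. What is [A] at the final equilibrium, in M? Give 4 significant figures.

Q₀ = 0.08236 vs Keq = 20.45 ⇒ Q<K, forward
Step 1:
                  A         G         C
  Initial     8.719     7.502     1.753
  Change     -2.338    -2.338     7.014
  Equil       6.381     5.164     8.767
  solve Keq expr → x = 2.338; check Q = 20.45
Then remove 1.309 M of A.
Step 2:
                  A         G         C
  Initial     5.072     5.164     8.767
  Change     0.1594    0.1594   -0.4782
  Equil       5.231     5.323     8.289
  solve Keq expr → x = -0.1594; check Q = 20.45

[A]_eq = 5.231 M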